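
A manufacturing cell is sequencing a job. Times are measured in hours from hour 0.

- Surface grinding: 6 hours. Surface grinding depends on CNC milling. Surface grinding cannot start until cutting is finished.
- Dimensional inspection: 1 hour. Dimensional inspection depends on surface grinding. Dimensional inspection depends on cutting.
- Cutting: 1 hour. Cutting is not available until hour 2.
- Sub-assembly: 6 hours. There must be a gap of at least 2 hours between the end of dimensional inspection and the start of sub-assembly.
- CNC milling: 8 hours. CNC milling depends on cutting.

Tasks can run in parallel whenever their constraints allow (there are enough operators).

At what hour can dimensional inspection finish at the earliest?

18

After its own release at hour 2, cutting can start at hour 2 and finishes at hour 3.
CNC milling waits on cutting (finishes hour 3), so it starts at hour 3 and finishes at 3 + 8 = hour 11.
Surface grinding has to wait for CNC milling (finishes hour 11); cutting (finishes hour 3). The latest of these is hour 11, so surface grinding runs hour 11 to 11 + 6 = hour 17.
For dimensional inspection: surface grinding (finishes hour 17); cutting (finishes hour 3). Taking the maximum gives a start of hour 17, and it finishes at 17 + 1 = hour 18.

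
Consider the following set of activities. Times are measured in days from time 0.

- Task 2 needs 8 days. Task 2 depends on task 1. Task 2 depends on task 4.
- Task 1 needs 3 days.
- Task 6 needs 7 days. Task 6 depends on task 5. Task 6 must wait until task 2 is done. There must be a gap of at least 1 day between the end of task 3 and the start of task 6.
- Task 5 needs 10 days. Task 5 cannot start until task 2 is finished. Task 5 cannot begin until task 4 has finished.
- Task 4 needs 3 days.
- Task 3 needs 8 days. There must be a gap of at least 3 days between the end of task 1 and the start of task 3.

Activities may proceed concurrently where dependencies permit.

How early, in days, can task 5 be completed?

Nothing blocks task 4, so it runs from day 0 to day 3.
Task 1 can start immediately at day 0; it finishes at day 3.
For task 2: task 1 (finishes day 3); task 4 (finishes day 3). Taking the maximum gives a start of day 3, and it finishes at 3 + 8 = day 11.
Task 5 needs all of task 2 (finishes day 11); task 4 (finishes day 3). That puts its earliest start at day 11; it finishes at 11 + 10 = day 21.

21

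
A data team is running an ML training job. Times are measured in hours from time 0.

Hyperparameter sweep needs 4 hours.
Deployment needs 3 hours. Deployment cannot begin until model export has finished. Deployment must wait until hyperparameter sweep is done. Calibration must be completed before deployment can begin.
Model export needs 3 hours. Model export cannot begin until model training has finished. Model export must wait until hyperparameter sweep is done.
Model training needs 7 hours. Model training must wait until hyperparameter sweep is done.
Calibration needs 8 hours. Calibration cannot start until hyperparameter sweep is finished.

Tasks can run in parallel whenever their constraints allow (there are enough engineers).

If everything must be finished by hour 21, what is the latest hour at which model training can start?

8

Deployment must finish by hour 21; it takes 3 hours, so it must start by 21 − 3 = hour 18.
Model export feeds into deployment (must start by hour 18); so model export must finish by hour 18 and therefore start by hour 15.
Model training feeds into model export (must start by hour 15); so model training must finish by hour 15 and therefore start by hour 8.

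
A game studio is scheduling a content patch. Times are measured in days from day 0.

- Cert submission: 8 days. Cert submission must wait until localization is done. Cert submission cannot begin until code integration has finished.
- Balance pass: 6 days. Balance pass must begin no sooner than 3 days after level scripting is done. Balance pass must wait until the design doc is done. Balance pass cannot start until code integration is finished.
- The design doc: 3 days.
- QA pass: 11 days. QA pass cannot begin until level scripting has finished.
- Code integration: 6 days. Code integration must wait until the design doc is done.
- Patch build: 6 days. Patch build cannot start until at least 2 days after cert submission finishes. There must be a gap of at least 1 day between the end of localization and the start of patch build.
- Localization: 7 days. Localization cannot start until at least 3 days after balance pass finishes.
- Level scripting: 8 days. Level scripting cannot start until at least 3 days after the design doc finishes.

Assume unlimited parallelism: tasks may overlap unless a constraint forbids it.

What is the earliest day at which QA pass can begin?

14

The design doc has no prerequisites, so it starts at day 0 and finishes at day 3.
After the design doc (finishes day 3, plus 3-day gap → day 6), level scripting can start at day 6 and finishes at day 14.
QA pass waits on level scripting (finishes day 14), so the earliest it can start is day 14.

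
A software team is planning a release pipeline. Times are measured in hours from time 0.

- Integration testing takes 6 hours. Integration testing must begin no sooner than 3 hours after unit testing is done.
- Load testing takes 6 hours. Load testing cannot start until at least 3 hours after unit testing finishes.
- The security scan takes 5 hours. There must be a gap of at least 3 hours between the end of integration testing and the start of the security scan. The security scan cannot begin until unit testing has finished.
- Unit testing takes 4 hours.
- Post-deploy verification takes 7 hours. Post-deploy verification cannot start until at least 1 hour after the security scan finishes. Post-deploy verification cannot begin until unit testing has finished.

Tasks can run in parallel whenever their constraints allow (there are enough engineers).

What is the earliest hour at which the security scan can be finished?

21

Unit testing can start immediately at hour 0; it finishes at hour 4.
After unit testing (finishes hour 4, plus 3-hour gap → hour 7), integration testing can start at hour 7 and finishes at hour 13.
The security scan has to wait for integration testing (finishes hour 13, plus 3-hour gap → hour 16); unit testing (finishes hour 4). The latest of these is hour 16, so the security scan runs hour 16 to 16 + 5 = hour 21.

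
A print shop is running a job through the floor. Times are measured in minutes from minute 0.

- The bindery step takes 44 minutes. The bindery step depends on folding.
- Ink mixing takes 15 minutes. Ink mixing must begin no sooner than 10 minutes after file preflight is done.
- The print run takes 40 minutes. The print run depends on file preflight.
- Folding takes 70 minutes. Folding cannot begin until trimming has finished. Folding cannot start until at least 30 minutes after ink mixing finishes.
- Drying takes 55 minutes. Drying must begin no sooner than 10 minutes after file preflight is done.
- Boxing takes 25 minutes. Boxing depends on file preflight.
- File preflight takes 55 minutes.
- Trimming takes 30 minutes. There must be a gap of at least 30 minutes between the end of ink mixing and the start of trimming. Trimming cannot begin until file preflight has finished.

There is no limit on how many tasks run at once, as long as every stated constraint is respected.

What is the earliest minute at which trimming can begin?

110

File preflight has no prerequisites, so it starts at minute 0 and finishes at minute 55.
Ink mixing cannot begin until file preflight (finishes minute 55, plus 10-minute gap → minute 65). It runs from minute 65 to 65 + 15 = minute 80.
Trimming waits on ink mixing (finishes minute 80, plus 30-minute gap → minute 110); file preflight (finishes minute 55). The latest of these is minute 110, which is the earliest trimming can start.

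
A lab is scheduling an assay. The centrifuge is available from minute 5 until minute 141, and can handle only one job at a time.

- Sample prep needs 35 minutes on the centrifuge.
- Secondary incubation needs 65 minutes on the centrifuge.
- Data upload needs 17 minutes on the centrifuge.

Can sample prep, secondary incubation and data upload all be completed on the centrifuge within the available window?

The centrifuge window is 141 − 5 = 136 minutes.
Running back to back, the jobs need 35 + 65 + 17 = 117 minutes on the centrifuge.
Since 117 ≤ 136, they fit within the window.

Yes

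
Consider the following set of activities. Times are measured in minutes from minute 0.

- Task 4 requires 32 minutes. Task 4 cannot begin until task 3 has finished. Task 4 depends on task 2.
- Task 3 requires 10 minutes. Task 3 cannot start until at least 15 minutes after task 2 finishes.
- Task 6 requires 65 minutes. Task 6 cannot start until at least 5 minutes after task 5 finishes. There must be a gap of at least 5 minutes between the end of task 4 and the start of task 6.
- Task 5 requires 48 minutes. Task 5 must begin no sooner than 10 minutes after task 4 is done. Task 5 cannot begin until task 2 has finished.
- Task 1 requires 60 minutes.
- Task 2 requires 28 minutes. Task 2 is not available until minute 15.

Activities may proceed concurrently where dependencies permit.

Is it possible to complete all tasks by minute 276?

Task 2 waits on its own release at minute 15, so it starts at minute 15 and finishes at 15 + 28 = minute 43.
After task 2 (finishes minute 43, plus 15-minute gap → minute 58), task 3 can start at minute 58 and finishes at minute 68.
Task 4 has to wait for task 3 (finishes minute 68); task 2 (finishes minute 43). The latest of these is minute 68, so task 4 runs minute 68 to 68 + 32 = minute 100.
For task 5: task 4 (finishes minute 100, plus 10-minute gap → minute 110); task 2 (finishes minute 43). Taking the maximum gives a start of minute 110, and it finishes at 110 + 48 = minute 158.
Task 6 has to wait for task 5 (finishes minute 158, plus 5-minute gap → minute 163); task 4 (finishes minute 100, plus 5-minute gap → minute 105). The latest of these is minute 163, so task 6 runs minute 163 to 163 + 65 = minute 228.
Nothing blocks task 1, so it runs from minute 0 to minute 60.
Every task is finished by minute 228, which is no later than the deadline of 276, so the schedule is feasible.

Yes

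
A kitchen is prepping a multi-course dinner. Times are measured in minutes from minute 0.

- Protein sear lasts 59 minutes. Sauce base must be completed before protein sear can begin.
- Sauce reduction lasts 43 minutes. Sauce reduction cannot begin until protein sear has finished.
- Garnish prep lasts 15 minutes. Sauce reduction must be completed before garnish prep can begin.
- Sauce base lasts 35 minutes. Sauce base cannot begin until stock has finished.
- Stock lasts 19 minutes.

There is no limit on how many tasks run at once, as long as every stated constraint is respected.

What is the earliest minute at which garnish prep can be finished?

Stock can start immediately at minute 0; it finishes at minute 19.
After stock (finishes minute 19), sauce base can start at minute 19 and finishes at minute 54.
After sauce base (finishes minute 54), protein sear can start at minute 54 and finishes at minute 113.
Sauce reduction cannot begin until protein sear (finishes minute 113). It runs from minute 113 to 113 + 43 = minute 156.
Garnish prep cannot begin until sauce reduction (finishes minute 156). It runs from minute 156 to 156 + 15 = minute 171.

171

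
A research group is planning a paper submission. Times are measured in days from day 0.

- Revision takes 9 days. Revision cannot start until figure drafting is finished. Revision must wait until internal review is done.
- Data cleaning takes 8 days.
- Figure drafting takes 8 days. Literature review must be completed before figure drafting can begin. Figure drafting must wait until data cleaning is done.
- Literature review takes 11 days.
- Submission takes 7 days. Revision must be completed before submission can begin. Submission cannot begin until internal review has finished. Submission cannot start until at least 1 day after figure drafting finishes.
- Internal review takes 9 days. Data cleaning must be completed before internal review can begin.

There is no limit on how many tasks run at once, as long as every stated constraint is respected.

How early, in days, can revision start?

Data cleaning can start immediately at day 0; it finishes at day 8.
Internal review waits on data cleaning (finishes day 8), so it starts at day 8 and finishes at 8 + 9 = day 17.
Literature review can start immediately at day 0; it finishes at day 11.
Figure drafting has to wait for literature review (finishes day 11); data cleaning (finishes day 8). The latest of these is day 11, so figure drafting runs day 11 to 11 + 8 = day 19.
Revision waits on figure drafting (finishes day 19); internal review (finishes day 17). The latest of these is day 19, which is the earliest revision can start.

19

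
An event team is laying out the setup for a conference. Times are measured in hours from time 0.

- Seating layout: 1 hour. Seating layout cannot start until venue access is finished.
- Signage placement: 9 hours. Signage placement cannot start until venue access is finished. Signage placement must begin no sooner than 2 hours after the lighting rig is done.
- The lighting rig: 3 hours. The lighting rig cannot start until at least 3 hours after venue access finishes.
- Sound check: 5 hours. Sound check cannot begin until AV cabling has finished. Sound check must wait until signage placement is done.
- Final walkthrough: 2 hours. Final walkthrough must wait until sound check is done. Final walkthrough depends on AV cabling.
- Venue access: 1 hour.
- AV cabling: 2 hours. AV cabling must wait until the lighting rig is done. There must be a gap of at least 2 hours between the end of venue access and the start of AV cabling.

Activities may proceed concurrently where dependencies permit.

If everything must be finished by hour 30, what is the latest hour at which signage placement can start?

Nothing follows final walkthrough; the deadline of hour 30 is its only limit. It must start by 30 − 2 = hour 28.
Since final walkthrough (must start by hour 28) depends on it, sound check must finish by hour 28. Backing off its 5-hour duration gives a latest start of hour 23.
Signage placement feeds into sound check (must start by hour 23); so signage placement must finish by hour 23 and therefore start by hour 14.

14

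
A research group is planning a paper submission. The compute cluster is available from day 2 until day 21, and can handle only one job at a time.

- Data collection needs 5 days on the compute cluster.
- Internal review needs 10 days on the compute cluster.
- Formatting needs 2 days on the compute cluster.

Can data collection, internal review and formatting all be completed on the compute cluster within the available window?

Yes

The compute cluster window is 21 − 2 = 19 days.
Running back to back, the jobs need 5 + 10 + 2 = 17 days on the compute cluster.
Since 17 ≤ 19, they fit within the window.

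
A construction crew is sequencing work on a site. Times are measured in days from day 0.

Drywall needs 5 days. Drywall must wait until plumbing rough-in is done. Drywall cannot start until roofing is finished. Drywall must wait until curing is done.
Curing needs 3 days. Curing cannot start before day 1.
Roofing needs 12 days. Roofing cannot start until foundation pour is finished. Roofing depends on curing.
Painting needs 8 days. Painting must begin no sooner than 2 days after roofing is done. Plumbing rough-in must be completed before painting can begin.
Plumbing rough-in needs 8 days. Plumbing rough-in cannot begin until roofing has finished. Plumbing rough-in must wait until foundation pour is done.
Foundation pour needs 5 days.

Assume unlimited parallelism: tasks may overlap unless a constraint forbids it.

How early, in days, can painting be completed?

Curing cannot begin until its own release at day 1. It runs from day 1 to 1 + 3 = day 4.
Foundation pour has no prerequisites, so it starts at day 0 and finishes at day 5.
Roofing needs all of foundation pour (finishes day 5); curing (finishes day 4). That puts its earliest start at day 5; it finishes at 5 + 12 = day 17.
Plumbing rough-in needs all of roofing (finishes day 17); foundation pour (finishes day 5). That puts its earliest start at day 17; it finishes at 17 + 8 = day 25.
Painting has to wait for roofing (finishes day 17, plus 2-day gap → day 19); plumbing rough-in (finishes day 25). The latest of these is day 25, so painting runs day 25 to 25 + 8 = day 33.

33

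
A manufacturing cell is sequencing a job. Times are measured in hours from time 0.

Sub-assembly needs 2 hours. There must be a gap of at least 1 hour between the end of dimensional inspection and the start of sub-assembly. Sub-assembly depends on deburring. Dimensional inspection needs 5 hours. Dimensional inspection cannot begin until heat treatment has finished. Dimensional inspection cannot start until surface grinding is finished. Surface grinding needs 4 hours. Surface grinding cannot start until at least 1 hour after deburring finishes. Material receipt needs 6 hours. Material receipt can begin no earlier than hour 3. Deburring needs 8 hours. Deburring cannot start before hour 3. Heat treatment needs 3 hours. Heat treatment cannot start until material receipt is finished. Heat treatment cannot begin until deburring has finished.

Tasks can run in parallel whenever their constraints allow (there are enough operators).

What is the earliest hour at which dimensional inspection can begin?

After its own release at hour 3, deburring can start at hour 3 and finishes at hour 11.
Surface grinding cannot begin until deburring (finishes hour 11, plus 1-hour gap → hour 12). It runs from hour 12 to 12 + 4 = hour 16.
Material receipt cannot begin until its own release at hour 3. It runs from hour 3 to 3 + 6 = hour 9.
Heat treatment needs all of material receipt (finishes hour 9); deburring (finishes hour 11). That puts its earliest start at hour 11; it finishes at 11 + 3 = hour 14.
Dimensional inspection waits on heat treatment (finishes hour 14); surface grinding (finishes hour 16). The latest of these is hour 16, which is the earliest dimensional inspection can start.

16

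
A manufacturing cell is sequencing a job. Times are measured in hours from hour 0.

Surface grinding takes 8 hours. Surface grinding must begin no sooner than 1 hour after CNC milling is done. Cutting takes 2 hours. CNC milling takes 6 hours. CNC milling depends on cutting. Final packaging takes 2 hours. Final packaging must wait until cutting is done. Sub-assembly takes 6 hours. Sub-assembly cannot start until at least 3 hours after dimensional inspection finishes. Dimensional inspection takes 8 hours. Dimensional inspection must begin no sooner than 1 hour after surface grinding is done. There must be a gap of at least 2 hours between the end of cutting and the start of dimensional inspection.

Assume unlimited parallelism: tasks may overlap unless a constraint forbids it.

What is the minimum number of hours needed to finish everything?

Nothing blocks cutting, so it runs from hour 0 to hour 2.
Final packaging cannot begin until cutting (finishes hour 2). It runs from hour 2 to 2 + 2 = hour 4.
CNC milling waits on cutting (finishes hour 2), so it starts at hour 2 and finishes at 2 + 6 = hour 8.
Surface grinding cannot begin until CNC milling (finishes hour 8, plus 1-hour gap → hour 9). It runs from hour 9 to 9 + 8 = hour 17.
For dimensional inspection: surface grinding (finishes hour 17, plus 1-hour gap → hour 18); cutting (finishes hour 2, plus 2-hour gap → hour 4). Taking the maximum gives a start of hour 18, and it finishes at 18 + 8 = hour 26.
Sub-assembly cannot begin until dimensional inspection (finishes hour 26, plus 3-hour gap → hour 29). It runs from hour 29 to 29 + 6 = hour 35.
All tasks are finished once the last one completes. Finish times: Cutting at 2, CNC milling at 8, Surface grinding at 17, Dimensional inspection at 26, Sub-assembly at 35, Final packaging at 4. The latest is hour 35.

35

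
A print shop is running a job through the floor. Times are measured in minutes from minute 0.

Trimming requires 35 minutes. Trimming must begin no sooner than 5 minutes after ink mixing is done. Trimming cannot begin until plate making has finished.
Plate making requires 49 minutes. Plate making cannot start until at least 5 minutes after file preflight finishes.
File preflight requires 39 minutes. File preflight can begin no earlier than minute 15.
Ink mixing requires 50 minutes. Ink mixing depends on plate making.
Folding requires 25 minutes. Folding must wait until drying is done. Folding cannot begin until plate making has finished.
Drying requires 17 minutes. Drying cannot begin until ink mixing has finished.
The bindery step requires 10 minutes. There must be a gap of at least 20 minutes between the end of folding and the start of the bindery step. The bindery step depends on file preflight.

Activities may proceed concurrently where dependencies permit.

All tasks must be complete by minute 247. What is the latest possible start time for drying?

175

The bindery step has no dependents, so it just needs to finish by minute 247. Starting by 247 − 10 = minute 237 achieves that.
Folding has to be done before the bindery step (must start by minute 237, minus 20-minute gap → minute 217). That means finishing by minute 217, i.e. starting by 217 − 25 = minute 192.
Since folding (must start by minute 192) depends on it, drying must finish by minute 192. Backing off its 17-minute duration gives a latest start of minute 175.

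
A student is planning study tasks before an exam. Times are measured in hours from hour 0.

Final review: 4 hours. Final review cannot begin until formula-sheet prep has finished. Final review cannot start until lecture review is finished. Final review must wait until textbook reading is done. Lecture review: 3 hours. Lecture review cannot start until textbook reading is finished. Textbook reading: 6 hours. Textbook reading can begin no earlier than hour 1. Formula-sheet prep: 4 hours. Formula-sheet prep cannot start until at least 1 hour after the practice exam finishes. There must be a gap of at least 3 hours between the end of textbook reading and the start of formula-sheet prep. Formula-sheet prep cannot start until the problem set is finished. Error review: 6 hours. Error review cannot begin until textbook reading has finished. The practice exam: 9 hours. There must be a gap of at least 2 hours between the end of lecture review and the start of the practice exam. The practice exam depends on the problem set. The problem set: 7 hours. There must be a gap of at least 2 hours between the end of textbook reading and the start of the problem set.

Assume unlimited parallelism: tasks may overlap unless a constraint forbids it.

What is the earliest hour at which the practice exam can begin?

After its own release at hour 1, textbook reading can start at hour 1 and finishes at hour 7.
The problem set waits on textbook reading (finishes hour 7, plus 2-hour gap → hour 9), so it starts at hour 9 and finishes at 9 + 7 = hour 16.
After textbook reading (finishes hour 7), lecture review can start at hour 7 and finishes at hour 10.
The practice exam waits on lecture review (finishes hour 10, plus 2-hour gap → hour 12); the problem set (finishes hour 16). The latest of these is hour 16, which is the earliest the practice exam can start.

16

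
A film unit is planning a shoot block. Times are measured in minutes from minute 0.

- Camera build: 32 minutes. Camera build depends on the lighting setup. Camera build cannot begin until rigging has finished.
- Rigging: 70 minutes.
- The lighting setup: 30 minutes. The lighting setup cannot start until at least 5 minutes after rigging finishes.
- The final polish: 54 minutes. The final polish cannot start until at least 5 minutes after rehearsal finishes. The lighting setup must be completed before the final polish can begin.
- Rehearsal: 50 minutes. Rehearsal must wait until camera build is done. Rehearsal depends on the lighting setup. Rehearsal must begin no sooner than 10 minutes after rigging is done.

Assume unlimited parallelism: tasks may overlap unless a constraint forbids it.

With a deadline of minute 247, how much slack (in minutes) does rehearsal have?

1

Rigging can start immediately at minute 0; it finishes at minute 70.
The lighting setup cannot begin until rigging (finishes minute 70, plus 5-minute gap → minute 75). It runs from minute 75 to 75 + 30 = minute 105.
Camera build needs all of the lighting setup (finishes minute 105); rigging (finishes minute 70). That puts its earliest start at minute 105; it finishes at 105 + 32 = minute 137.
Rehearsal needs all of camera build (finishes minute 137); the lighting setup (finishes minute 105); rigging (finishes minute 70, plus 10-minute gap → minute 80). That puts its earliest start at minute 137; it finishes at 137 + 50 = minute 187.

Working backward from the deadline:
The final polish must finish by minute 247; it takes 54 minutes, so it must start by 247 − 54 = minute 193.
Rehearsal feeds into the final polish (must start by minute 193, minus 5-minute gap → minute 188); so rehearsal must finish by minute 188 and therefore start by minute 138.
So rehearsal can start as early as minute 137 and as late as minute 138, giving 138 − 137 = 1 minute of slack.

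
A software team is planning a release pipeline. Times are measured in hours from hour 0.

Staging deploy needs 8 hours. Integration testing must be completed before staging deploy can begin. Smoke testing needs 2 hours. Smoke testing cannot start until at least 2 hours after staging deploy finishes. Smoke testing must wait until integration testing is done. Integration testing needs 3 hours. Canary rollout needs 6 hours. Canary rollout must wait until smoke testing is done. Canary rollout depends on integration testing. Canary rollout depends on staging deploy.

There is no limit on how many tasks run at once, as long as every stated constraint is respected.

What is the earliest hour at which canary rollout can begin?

15

Integration testing can start immediately at hour 0; it finishes at hour 3.
Staging deploy waits on integration testing (finishes hour 3), so it starts at hour 3 and finishes at 3 + 8 = hour 11.
Smoke testing has to wait for staging deploy (finishes hour 11, plus 2-hour gap → hour 13); integration testing (finishes hour 3). The latest of these is hour 13, so smoke testing runs hour 13 to 13 + 2 = hour 15.
Canary rollout waits on smoke testing (finishes hour 15); integration testing (finishes hour 3); staging deploy (finishes hour 11). The latest of these is hour 15, which is the earliest canary rollout can start.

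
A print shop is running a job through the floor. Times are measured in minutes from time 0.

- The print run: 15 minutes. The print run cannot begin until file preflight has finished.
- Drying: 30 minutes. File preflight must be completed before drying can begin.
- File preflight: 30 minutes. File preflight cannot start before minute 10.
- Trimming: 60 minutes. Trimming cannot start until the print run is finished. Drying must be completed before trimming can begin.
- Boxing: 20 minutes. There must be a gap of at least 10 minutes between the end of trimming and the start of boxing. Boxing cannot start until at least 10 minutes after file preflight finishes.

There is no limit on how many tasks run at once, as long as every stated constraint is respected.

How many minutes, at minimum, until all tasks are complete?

160

File preflight waits on its own release at minute 10, so it starts at minute 10 and finishes at 10 + 30 = minute 40.
Drying cannot begin until file preflight (finishes minute 40). It runs from minute 40 to 40 + 30 = minute 70.
The print run waits on file preflight (finishes minute 40), so it starts at minute 40 and finishes at 40 + 15 = minute 55.
Trimming needs all of the print run (finishes minute 55); drying (finishes minute 70). That puts its earliest start at minute 70; it finishes at 70 + 60 = minute 130.
Boxing needs all of trimming (finishes minute 130, plus 10-minute gap → minute 140); file preflight (finishes minute 40, plus 10-minute gap → minute 50). That puts its earliest start at minute 140; it finishes at 140 + 20 = minute 160.
All tasks are finished once the last one completes. Finish times: File preflight at 40, The print run at 55, Drying at 70, Trimming at 130, Boxing at 160. The latest is minute 160.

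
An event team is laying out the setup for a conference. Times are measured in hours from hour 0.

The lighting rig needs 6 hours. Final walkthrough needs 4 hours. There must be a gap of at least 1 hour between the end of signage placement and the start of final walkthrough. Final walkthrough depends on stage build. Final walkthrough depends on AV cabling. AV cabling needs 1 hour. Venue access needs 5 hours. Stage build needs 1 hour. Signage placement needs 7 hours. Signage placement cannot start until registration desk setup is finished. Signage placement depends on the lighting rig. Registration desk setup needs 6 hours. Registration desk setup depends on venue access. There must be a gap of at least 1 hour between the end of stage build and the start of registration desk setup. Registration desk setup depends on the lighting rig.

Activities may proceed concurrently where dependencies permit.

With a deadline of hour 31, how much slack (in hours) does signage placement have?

The lighting rig can start immediately at hour 0; it finishes at hour 6.
Nothing blocks stage build, so it runs from hour 0 to hour 1.
Venue access has no prerequisites, so it starts at hour 0 and finishes at hour 5.
For registration desk setup: venue access (finishes hour 5); stage build (finishes hour 1, plus 1-hour gap → hour 2); the lighting rig (finishes hour 6). Taking the maximum gives a start of hour 6, and it finishes at 6 + 6 = hour 12.
Signage placement has to wait for registration desk setup (finishes hour 12); the lighting rig (finishes hour 6). The latest of these is hour 12, so signage placement runs hour 12 to 12 + 7 = hour 19.

Working backward from the deadline:
Final walkthrough must finish by hour 31; it takes 4 hours, so it must start by 31 − 4 = hour 27.
Signage placement must finish before final walkthrough (must start by hour 27, minus 1-hour gap → hour 26). With a 7-hour duration, signage placement must start by 26 − 7 = hour 19.
So signage placement can start as early as hour 12 and as late as hour 19, giving 19 − 12 = 7 hours of slack.

7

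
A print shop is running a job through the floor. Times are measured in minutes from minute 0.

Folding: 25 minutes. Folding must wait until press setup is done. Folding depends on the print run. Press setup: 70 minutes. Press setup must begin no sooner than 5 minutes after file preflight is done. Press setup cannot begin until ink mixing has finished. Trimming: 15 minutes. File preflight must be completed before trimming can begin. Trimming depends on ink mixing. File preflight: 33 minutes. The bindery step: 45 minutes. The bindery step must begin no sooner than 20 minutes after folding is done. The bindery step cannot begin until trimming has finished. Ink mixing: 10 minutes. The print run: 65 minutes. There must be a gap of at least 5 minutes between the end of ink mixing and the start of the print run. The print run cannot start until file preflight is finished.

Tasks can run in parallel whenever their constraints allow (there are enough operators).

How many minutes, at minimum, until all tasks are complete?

Ink mixing can start immediately at minute 0; it finishes at minute 10.
Nothing blocks file preflight, so it runs from minute 0 to minute 33.
Trimming needs all of file preflight (finishes minute 33); ink mixing (finishes minute 10). That puts its earliest start at minute 33; it finishes at 33 + 15 = minute 48.
For the print run: ink mixing (finishes minute 10, plus 5-minute gap → minute 15); file preflight (finishes minute 33). Taking the maximum gives a start of minute 33, and it finishes at 33 + 65 = minute 98.
Press setup has to wait for file preflight (finishes minute 33, plus 5-minute gap → minute 38); ink mixing (finishes minute 10). The latest of these is minute 38, so press setup runs minute 38 to 38 + 70 = minute 108.
For folding: press setup (finishes minute 108); the print run (finishes minute 98). Taking the maximum gives a start of minute 108, and it finishes at 108 + 25 = minute 133.
The bindery step has to wait for folding (finishes minute 133, plus 20-minute gap → minute 153); trimming (finishes minute 48). The latest of these is minute 153, so the bindery step runs minute 153 to 153 + 45 = minute 198.
All tasks are finished once the last one completes. Finish times: File preflight at 33, Ink mixing at 10, Press setup at 108, The print run at 98, Trimming at 48, Folding at 133, The bindery step at 198. The latest is minute 198.

198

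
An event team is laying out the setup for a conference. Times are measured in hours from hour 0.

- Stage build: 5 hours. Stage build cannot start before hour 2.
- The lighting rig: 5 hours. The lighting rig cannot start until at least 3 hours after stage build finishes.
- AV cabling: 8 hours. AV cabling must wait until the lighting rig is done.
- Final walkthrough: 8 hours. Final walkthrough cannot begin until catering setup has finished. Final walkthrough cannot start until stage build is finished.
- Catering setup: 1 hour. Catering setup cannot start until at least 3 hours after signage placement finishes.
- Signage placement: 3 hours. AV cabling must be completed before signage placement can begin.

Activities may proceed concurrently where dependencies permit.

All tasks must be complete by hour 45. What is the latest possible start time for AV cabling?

Final walkthrough must finish by hour 45; it takes 8 hours, so it must start by 45 − 8 = hour 37.
Since final walkthrough (must start by hour 37) depends on it, catering setup must finish by hour 37. Backing off its 1-hour duration gives a latest start of hour 36.
Since catering setup (must start by hour 36, minus 3-hour gap → hour 33) depends on it, signage placement must finish by hour 33. Backing off its 3-hour duration gives a latest start of hour 30.
Since signage placement (must start by hour 30) depends on it, AV cabling must finish by hour 30. Backing off its 8-hour duration gives a latest start of hour 22.

22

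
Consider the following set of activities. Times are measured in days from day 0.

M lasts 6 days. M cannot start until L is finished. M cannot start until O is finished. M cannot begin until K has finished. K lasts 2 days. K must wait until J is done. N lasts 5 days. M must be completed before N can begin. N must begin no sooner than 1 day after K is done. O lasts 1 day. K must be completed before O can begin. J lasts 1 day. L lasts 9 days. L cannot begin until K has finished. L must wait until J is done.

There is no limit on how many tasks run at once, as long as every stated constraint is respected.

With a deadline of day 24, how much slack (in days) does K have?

1

Nothing blocks J, so it runs from day 0 to day 1.
K waits on J (finishes day 1), so it starts at day 1 and finishes at 1 + 2 = day 3.

Working backward from the deadline:
Nothing follows N; the deadline of day 24 is its only limit. It must start by 24 − 5 = day 19.
M has to be done before N (must start by day 19). That means finishing by day 19, i.e. starting by 19 − 6 = day 13.
L feeds into M (must start by day 13); so L must finish by day 13 and therefore start by day 4.
Since M (must start by day 13) depends on it, O must finish by day 13. Backing off its 1-day duration gives a latest start of day 12.
K must finish in time for L (must start by day 4); M (must start by day 13); N (must start by day 19, minus 1-day gap → day 18); O (must start by day 12). The tightest is day 4, so K must start by 4 − 2 = day 2.
So K can start as early as day 1 and as late as day 2, giving 2 − 1 = 1 day of slack.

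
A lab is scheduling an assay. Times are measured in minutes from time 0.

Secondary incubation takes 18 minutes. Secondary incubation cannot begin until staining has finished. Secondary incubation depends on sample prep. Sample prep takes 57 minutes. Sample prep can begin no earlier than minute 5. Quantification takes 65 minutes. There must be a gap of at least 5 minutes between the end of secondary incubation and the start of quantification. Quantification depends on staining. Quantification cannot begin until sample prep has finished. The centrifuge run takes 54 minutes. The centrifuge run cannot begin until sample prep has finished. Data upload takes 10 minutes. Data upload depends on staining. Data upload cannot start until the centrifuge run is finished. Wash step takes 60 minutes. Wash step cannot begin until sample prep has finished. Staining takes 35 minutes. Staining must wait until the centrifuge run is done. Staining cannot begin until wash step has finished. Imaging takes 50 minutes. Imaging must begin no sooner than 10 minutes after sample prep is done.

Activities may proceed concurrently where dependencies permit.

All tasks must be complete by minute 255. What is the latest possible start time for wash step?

Quantification has no dependents, so it just needs to finish by minute 255. Starting by 255 − 65 = minute 190 achieves that.
Since quantification (must start by minute 190, minus 5-minute gap → minute 185) depends on it, secondary incubation must finish by minute 185. Backing off its 18-minute duration gives a latest start of minute 167.
To finish by minute 255, data upload (duration 10) must start no later than minute 245.
Staining feeds secondary incubation (must start by minute 167); quantification (must start by minute 190); data upload (must start by minute 245). Taking the minimum, staining must finish by minute 167 and start by 167 − 35 = minute 132.
Wash step must finish before staining (must start by minute 132). With a 60-minute duration, wash step must start by 132 − 60 = minute 72.

72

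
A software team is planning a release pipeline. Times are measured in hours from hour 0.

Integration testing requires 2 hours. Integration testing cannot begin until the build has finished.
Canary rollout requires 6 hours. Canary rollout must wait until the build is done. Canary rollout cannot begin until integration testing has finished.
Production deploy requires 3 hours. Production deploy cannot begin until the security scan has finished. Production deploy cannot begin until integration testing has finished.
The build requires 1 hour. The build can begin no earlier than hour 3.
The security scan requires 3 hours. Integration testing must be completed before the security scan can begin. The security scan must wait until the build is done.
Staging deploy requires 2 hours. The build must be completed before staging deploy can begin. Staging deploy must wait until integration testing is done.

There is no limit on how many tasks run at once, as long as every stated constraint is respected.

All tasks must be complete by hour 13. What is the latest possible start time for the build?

Nothing follows production deploy; the deadline of hour 13 is its only limit. It must start by 13 − 3 = hour 10.
Since production deploy (must start by hour 10) depends on it, the security scan must finish by hour 10. Backing off its 3-hour duration gives a latest start of hour 7.
To finish by hour 13, staging deploy (duration 2) must start no later than hour 11.
To finish by hour 13, canary rollout (duration 6) must start no later than hour 7.
For integration testing: the security scan (must start by hour 7); staging deploy (must start by hour 11); canary rollout (must start by hour 7); production deploy (must start by hour 10). The most restrictive is hour 7; with a 2-hour duration, integration testing must start by hour 5.
For the build: integration testing (must start by hour 5); the security scan (must start by hour 7); staging deploy (must start by hour 11); canary rollout (must start by hour 7). The most restrictive is hour 5; with a 1-hour duration, the build must start by hour 4.

4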